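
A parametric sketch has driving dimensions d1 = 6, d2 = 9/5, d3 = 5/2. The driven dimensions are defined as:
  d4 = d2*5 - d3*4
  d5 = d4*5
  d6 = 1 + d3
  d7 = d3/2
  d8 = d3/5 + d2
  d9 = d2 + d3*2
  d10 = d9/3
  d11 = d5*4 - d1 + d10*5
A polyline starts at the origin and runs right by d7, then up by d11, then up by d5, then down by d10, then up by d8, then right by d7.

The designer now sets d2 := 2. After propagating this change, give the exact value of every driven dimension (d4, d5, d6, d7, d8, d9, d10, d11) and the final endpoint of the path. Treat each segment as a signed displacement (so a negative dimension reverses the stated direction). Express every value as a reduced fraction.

d4 = 0
d5 = 0
d6 = 7/2
d7 = 5/4
d8 = 5/2
d9 = 7
d10 = 7/3
d11 = 17/3
endpoint = (5/2, 35/6)

Apply edit: d2 := 2
  d4 = d2*5 - d3*4 = 0
  d5 = d4*5 = 0
  d6 = 1 + d3 = 7/2
  d7 = d3/2 = 5/4
  d8 = d3/5 + d2 = 5/2
  d9 = d2 + d3*2 = 7
  d10 = d9/3 = 7/3
  d11 = d5*4 - d1 + d10*5 = 17/3
Walk from origin (0, 0):
  seg 1: right by d7 = 5/4 → (5/4, 0)
  seg 2: up by d11 = 17/3 → (5/4, 17/3)
  seg 3: up by d5 = 0 → (5/4, 17/3)
  seg 4: down by d10 = 7/3 → (5/4, 10/3)
  seg 5: up by d8 = 5/2 → (5/4, 35/6)
  seg 6: right by d7 = 5/4 → (5/2, 35/6)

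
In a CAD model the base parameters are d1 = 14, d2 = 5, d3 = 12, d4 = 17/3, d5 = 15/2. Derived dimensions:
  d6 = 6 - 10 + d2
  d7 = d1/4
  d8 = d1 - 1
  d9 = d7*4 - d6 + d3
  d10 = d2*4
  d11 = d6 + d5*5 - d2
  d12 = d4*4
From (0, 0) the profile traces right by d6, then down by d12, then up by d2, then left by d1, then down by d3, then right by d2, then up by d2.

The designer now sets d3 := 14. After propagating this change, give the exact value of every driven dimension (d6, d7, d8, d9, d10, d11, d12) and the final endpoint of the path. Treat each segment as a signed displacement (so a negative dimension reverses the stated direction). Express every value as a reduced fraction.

Apply edit: d3 := 14
  d6 = 6 - 10 + d2 = 1
  d7 = d1/4 = 7/2
  d8 = d1 - 1 = 13
  d9 = d7*4 - d6 + d3 = 27
  d10 = d2*4 = 20
  d11 = d6 + d5*5 - d2 = 67/2
  d12 = d4*4 = 68/3
Walk from origin (0, 0):
  seg 1: right by d6 = 1 → (1, 0)
  seg 2: down by d12 = 68/3 → (1, -68/3)
  seg 3: up by d2 = 5 → (1, -53/3)
  seg 4: left by d1 = 14 → (-13, -53/3)
  seg 5: down by d3 = 14 → (-13, -95/3)
  seg 6: right by d2 = 5 → (-8, -95/3)
  seg 7: up by d2 = 5 → (-8, -80/3)

d6 = 1
d7 = 7/2
d8 = 13
d9 = 27
d10 = 20
d11 = 67/2
d12 = 68/3
endpoint = (-8, -80/3)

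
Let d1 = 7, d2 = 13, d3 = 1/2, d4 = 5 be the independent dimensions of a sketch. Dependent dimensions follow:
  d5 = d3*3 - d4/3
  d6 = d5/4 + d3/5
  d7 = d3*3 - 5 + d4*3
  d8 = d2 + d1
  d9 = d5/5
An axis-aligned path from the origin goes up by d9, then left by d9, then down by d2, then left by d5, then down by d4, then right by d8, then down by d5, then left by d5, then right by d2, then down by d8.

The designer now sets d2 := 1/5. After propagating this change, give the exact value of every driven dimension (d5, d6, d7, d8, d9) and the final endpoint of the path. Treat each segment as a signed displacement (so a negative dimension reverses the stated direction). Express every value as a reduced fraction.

d5 = -1/6
d6 = 7/120
d7 = 23/2
d8 = 36/5
d9 = -1/30
endpoint = (233/30, -184/15)

Apply edit: d2 := 1/5
  d5 = d3*3 - d4/3 = -1/6
  d6 = d5/4 + d3/5 = 7/120
  d7 = d3*3 - 5 + d4*3 = 23/2
  d8 = d2 + d1 = 36/5
  d9 = d5/5 = -1/30
Walk from origin (0, 0):
  seg 1: up by d9 = -1/30 → (0, -1/30)
  seg 2: left by d9 = -1/30 → (1/30, -1/30)
  seg 3: down by d2 = 1/5 → (1/30, -7/30)
  seg 4: left by d5 = -1/6 → (1/5, -7/30)
  seg 5: down by d4 = 5 → (1/5, -157/30)
  seg 6: right by d8 = 36/5 → (37/5, -157/30)
  seg 7: down by d5 = -1/6 → (37/5, -76/15)
  seg 8: left by d5 = -1/6 → (227/30, -76/15)
  seg 9: right by d2 = 1/5 → (233/30, -76/15)
  seg 10: down by d8 = 36/5 → (233/30, -184/15)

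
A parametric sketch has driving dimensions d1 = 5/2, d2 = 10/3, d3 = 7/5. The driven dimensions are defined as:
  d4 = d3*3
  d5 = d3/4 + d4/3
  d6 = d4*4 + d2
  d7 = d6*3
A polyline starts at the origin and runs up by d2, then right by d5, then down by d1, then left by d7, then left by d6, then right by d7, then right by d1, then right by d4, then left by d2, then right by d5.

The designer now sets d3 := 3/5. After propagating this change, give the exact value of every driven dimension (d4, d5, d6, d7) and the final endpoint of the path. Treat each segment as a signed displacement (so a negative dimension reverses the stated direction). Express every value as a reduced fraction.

Apply edit: d3 := 3/5
  d4 = d3*3 = 9/5
  d5 = d3/4 + d4/3 = 3/4
  d6 = d4*4 + d2 = 158/15
  d7 = d6*3 = 158/5
Walk from origin (0, 0):
  seg 1: up by d2 = 10/3 → (0, 10/3)
  seg 2: right by d5 = 3/4 → (3/4, 10/3)
  seg 3: down by d1 = 5/2 → (3/4, 5/6)
  seg 4: left by d7 = 158/5 → (-617/20, 5/6)
  seg 5: left by d6 = 158/15 → (-2483/60, 5/6)
  seg 6: right by d7 = 158/5 → (-587/60, 5/6)
  seg 7: right by d1 = 5/2 → (-437/60, 5/6)
  seg 8: right by d4 = 9/5 → (-329/60, 5/6)
  seg 9: left by d2 = 10/3 → (-529/60, 5/6)
  seg 10: right by d5 = 3/4 → (-121/15, 5/6)

d4 = 9/5
d5 = 3/4
d6 = 158/15
d7 = 158/5
endpoint = (-121/15, 5/6)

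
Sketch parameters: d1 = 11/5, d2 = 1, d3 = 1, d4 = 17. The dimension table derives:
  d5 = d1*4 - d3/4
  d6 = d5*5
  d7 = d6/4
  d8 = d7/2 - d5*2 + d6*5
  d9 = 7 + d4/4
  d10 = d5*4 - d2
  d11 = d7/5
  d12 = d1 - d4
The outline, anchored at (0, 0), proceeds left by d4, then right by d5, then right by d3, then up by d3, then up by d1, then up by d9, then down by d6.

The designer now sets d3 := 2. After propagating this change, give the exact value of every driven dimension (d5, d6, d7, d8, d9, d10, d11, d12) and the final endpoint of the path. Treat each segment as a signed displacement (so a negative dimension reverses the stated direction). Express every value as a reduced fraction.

d5 = 83/10
d6 = 83/2
d7 = 83/8
d8 = 15687/80
d9 = 45/4
d10 = 161/5
d11 = 83/40
d12 = -74/5
endpoint = (-67/10, -521/20)

Apply edit: d3 := 2
  d5 = d1*4 - d3/4 = 83/10
  d6 = d5*5 = 83/2
  d7 = d6/4 = 83/8
  d8 = d7/2 - d5*2 + d6*5 = 15687/80
  d9 = 7 + d4/4 = 45/4
  d10 = d5*4 - d2 = 161/5
  d11 = d7/5 = 83/40
  d12 = d1 - d4 = -74/5
Walk from origin (0, 0):
  seg 1: left by d4 = 17 → (-17, 0)
  seg 2: right by d5 = 83/10 → (-87/10, 0)
  seg 3: right by d3 = 2 → (-67/10, 0)
  seg 4: up by d3 = 2 → (-67/10, 2)
  seg 5: up by d1 = 11/5 → (-67/10, 21/5)
  seg 6: up by d9 = 45/4 → (-67/10, 309/20)
  seg 7: down by d6 = 83/2 → (-67/10, -521/20)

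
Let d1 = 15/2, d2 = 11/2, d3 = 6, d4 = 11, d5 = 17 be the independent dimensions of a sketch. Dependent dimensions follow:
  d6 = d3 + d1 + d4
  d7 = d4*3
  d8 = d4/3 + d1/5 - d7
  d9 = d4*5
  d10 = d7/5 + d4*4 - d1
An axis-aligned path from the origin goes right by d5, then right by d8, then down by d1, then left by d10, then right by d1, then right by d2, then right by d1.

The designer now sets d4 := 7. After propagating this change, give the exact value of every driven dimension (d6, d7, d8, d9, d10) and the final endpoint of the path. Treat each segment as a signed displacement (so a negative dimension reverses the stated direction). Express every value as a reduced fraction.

Apply edit: d4 := 7
  d6 = d3 + d1 + d4 = 41/2
  d7 = d4*3 = 21
  d8 = d4/3 + d1/5 - d7 = -103/6
  d9 = d4*5 = 35
  d10 = d7/5 + d4*4 - d1 = 247/10
Walk from origin (0, 0):
  seg 1: right by d5 = 17 → (17, 0)
  seg 2: right by d8 = -103/6 → (-1/6, 0)
  seg 3: down by d1 = 15/2 → (-1/6, -15/2)
  seg 4: left by d10 = 247/10 → (-373/15, -15/2)
  seg 5: right by d1 = 15/2 → (-521/30, -15/2)
  seg 6: right by d2 = 11/2 → (-178/15, -15/2)
  seg 7: right by d1 = 15/2 → (-131/30, -15/2)

d6 = 41/2
d7 = 21
d8 = -103/6
d9 = 35
d10 = 247/10
endpoint = (-131/30, -15/2)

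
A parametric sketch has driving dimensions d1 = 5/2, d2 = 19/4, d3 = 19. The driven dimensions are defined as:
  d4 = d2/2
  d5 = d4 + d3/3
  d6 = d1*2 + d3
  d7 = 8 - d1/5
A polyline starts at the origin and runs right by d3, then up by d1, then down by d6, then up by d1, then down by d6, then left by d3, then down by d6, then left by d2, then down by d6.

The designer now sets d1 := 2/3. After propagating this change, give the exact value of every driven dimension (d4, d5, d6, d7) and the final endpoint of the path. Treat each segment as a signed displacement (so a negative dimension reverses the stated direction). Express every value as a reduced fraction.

d4 = 19/8
d5 = 209/24
d6 = 61/3
d7 = 118/15
endpoint = (-19/4, -80)

Apply edit: d1 := 2/3
  d4 = d2/2 = 19/8
  d5 = d4 + d3/3 = 209/24
  d6 = d1*2 + d3 = 61/3
  d7 = 8 - d1/5 = 118/15
Walk from origin (0, 0):
  seg 1: right by d3 = 19 → (19, 0)
  seg 2: up by d1 = 2/3 → (19, 2/3)
  seg 3: down by d6 = 61/3 → (19, -59/3)
  seg 4: up by d1 = 2/3 → (19, -19)
  seg 5: down by d6 = 61/3 → (19, -118/3)
  seg 6: left by d3 = 19 → (0, -118/3)
  seg 7: down by d6 = 61/3 → (0, -179/3)
  seg 8: left by d2 = 19/4 → (-19/4, -179/3)
  seg 9: down by d6 = 61/3 → (-19/4, -80)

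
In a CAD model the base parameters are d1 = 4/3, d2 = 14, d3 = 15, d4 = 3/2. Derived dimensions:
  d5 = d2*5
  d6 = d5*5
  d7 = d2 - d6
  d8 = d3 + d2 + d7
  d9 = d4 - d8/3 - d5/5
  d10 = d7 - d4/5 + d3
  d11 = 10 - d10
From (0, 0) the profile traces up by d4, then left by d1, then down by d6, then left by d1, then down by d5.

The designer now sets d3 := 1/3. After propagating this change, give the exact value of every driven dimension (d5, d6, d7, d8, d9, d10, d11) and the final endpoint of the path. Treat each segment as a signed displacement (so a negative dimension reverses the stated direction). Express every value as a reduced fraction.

d5 = 70
d6 = 350
d7 = -336
d8 = -965/3
d9 = 1705/18
d10 = -10079/30
d11 = 10379/30
endpoint = (-8/3, -837/2)

Apply edit: d3 := 1/3
  d5 = d2*5 = 70
  d6 = d5*5 = 350
  d7 = d2 - d6 = -336
  d8 = d3 + d2 + d7 = -965/3
  d9 = d4 - d8/3 - d5/5 = 1705/18
  d10 = d7 - d4/5 + d3 = -10079/30
  d11 = 10 - d10 = 10379/30
Walk from origin (0, 0):
  seg 1: up by d4 = 3/2 → (0, 3/2)
  seg 2: left by d1 = 4/3 → (-4/3, 3/2)
  seg 3: down by d6 = 350 → (-4/3, -697/2)
  seg 4: left by d1 = 4/3 → (-8/3, -697/2)
  seg 5: down by d5 = 70 → (-8/3, -837/2)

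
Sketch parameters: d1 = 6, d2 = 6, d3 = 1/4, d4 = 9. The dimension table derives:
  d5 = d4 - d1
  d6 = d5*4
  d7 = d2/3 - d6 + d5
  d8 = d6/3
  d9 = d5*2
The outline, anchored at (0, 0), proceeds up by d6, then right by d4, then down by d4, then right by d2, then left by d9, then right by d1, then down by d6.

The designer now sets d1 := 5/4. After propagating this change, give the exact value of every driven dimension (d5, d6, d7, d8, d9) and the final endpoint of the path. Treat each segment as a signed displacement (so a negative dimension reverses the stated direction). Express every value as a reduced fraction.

d5 = 31/4
d6 = 31
d7 = -85/4
d8 = 31/3
d9 = 31/2
endpoint = (3/4, -9)

Apply edit: d1 := 5/4
  d5 = d4 - d1 = 31/4
  d6 = d5*4 = 31
  d7 = d2/3 - d6 + d5 = -85/4
  d8 = d6/3 = 31/3
  d9 = d5*2 = 31/2
Walk from origin (0, 0):
  seg 1: up by d6 = 31 → (0, 31)
  seg 2: right by d4 = 9 → (9, 31)
  seg 3: down by d4 = 9 → (9, 22)
  seg 4: right by d2 = 6 → (15, 22)
  seg 5: left by d9 = 31/2 → (-1/2, 22)
  seg 6: right by d1 = 5/4 → (3/4, 22)
  seg 7: down by d6 = 31 → (3/4, -9)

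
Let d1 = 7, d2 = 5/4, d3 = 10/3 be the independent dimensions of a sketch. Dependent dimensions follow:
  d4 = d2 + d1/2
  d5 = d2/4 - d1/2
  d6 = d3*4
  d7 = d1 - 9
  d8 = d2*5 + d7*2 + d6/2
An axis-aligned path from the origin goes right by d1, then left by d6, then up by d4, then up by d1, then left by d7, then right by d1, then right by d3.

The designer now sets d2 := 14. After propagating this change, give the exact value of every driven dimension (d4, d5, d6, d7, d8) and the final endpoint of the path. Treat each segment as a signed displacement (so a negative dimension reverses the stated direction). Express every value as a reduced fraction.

d4 = 35/2
d5 = 0
d6 = 40/3
d7 = -2
d8 = 218/3
endpoint = (6, 49/2)

Apply edit: d2 := 14
  d4 = d2 + d1/2 = 35/2
  d5 = d2/4 - d1/2 = 0
  d6 = d3*4 = 40/3
  d7 = d1 - 9 = -2
  d8 = d2*5 + d7*2 + d6/2 = 218/3
Walk from origin (0, 0):
  seg 1: right by d1 = 7 → (7, 0)
  seg 2: left by d6 = 40/3 → (-19/3, 0)
  seg 3: up by d4 = 35/2 → (-19/3, 35/2)
  seg 4: up by d1 = 7 → (-19/3, 49/2)
  seg 5: left by d7 = -2 → (-13/3, 49/2)
  seg 6: right by d1 = 7 → (8/3, 49/2)
  seg 7: right by d3 = 10/3 → (6, 49/2)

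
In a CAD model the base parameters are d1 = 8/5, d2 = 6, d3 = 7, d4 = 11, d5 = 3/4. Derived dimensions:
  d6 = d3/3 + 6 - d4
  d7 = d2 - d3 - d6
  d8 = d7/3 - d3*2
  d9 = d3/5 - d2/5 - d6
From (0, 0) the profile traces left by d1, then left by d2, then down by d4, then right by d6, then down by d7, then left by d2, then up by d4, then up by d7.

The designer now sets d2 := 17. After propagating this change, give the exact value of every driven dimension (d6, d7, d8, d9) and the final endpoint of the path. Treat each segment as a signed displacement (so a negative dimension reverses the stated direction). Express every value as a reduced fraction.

d6 = -8/3
d7 = 38/3
d8 = -88/9
d9 = 2/3
endpoint = (-574/15, 0)

Apply edit: d2 := 17
  d6 = d3/3 + 6 - d4 = -8/3
  d7 = d2 - d3 - d6 = 38/3
  d8 = d7/3 - d3*2 = -88/9
  d9 = d3/5 - d2/5 - d6 = 2/3
Walk from origin (0, 0):
  seg 1: left by d1 = 8/5 → (-8/5, 0)
  seg 2: left by d2 = 17 → (-93/5, 0)
  seg 3: down by d4 = 11 → (-93/5, -11)
  seg 4: right by d6 = -8/3 → (-319/15, -11)
  seg 5: down by d7 = 38/3 → (-319/15, -71/3)
  seg 6: left by d2 = 17 → (-574/15, -71/3)
  seg 7: up by d4 = 11 → (-574/15, -38/3)
  seg 8: up by d7 = 38/3 → (-574/15, 0)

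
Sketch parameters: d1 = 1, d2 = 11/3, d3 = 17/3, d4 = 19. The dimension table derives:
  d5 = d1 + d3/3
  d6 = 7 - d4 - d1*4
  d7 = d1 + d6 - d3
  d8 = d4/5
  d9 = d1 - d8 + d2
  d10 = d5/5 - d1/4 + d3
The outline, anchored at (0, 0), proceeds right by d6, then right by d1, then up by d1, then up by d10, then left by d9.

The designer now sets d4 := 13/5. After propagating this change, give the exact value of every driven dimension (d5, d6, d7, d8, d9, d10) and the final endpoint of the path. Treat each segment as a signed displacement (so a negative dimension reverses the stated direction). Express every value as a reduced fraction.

d5 = 26/9
d6 = 2/5
d7 = -64/15
d8 = 13/25
d9 = 311/75
d10 = 1079/180
endpoint = (-206/75, 1259/180)

Apply edit: d4 := 13/5
  d5 = d1 + d3/3 = 26/9
  d6 = 7 - d4 - d1*4 = 2/5
  d7 = d1 + d6 - d3 = -64/15
  d8 = d4/5 = 13/25
  d9 = d1 - d8 + d2 = 311/75
  d10 = d5/5 - d1/4 + d3 = 1079/180
Walk from origin (0, 0):
  seg 1: right by d6 = 2/5 → (2/5, 0)
  seg 2: right by d1 = 1 → (7/5, 0)
  seg 3: up by d1 = 1 → (7/5, 1)
  seg 4: up by d10 = 1079/180 → (7/5, 1259/180)
  seg 5: left by d9 = 311/75 → (-206/75, 1259/180)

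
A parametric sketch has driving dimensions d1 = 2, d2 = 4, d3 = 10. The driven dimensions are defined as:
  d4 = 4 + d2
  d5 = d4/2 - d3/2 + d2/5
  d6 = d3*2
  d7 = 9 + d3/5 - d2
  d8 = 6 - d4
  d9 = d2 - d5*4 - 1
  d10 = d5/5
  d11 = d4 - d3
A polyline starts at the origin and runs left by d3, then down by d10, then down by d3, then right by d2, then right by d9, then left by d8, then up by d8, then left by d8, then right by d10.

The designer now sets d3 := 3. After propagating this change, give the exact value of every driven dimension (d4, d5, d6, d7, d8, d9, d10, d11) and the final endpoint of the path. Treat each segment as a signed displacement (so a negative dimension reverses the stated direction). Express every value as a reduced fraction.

d4 = 8
d5 = 33/10
d6 = 6
d7 = 28/5
d8 = -2
d9 = -51/5
d10 = 33/50
d11 = 5
endpoint = (-227/50, -283/50)

Apply edit: d3 := 3
  d4 = 4 + d2 = 8
  d5 = d4/2 - d3/2 + d2/5 = 33/10
  d6 = d3*2 = 6
  d7 = 9 + d3/5 - d2 = 28/5
  d8 = 6 - d4 = -2
  d9 = d2 - d5*4 - 1 = -51/5
  d10 = d5/5 = 33/50
  d11 = d4 - d3 = 5
Walk from origin (0, 0):
  seg 1: left by d3 = 3 → (-3, 0)
  seg 2: down by d10 = 33/50 → (-3, -33/50)
  seg 3: down by d3 = 3 → (-3, -183/50)
  seg 4: right by d2 = 4 → (1, -183/50)
  seg 5: right by d9 = -51/5 → (-46/5, -183/50)
  seg 6: left by d8 = -2 → (-36/5, -183/50)
  seg 7: up by d8 = -2 → (-36/5, -283/50)
  seg 8: left by d8 = -2 → (-26/5, -283/50)
  seg 9: right by d10 = 33/50 → (-227/50, -283/50)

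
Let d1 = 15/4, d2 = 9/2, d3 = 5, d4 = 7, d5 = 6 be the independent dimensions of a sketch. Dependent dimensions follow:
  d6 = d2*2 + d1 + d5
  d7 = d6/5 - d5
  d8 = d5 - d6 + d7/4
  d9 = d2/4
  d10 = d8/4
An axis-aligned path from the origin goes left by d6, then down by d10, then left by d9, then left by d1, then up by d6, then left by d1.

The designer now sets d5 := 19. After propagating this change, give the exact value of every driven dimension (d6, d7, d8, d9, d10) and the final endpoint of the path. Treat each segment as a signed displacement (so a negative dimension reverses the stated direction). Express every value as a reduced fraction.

Apply edit: d5 := 19
  d6 = d2*2 + d1 + d5 = 127/4
  d7 = d6/5 - d5 = -253/20
  d8 = d5 - d6 + d7/4 = -1273/80
  d9 = d2/4 = 9/8
  d10 = d8/4 = -1273/320
Walk from origin (0, 0):
  seg 1: left by d6 = 127/4 → (-127/4, 0)
  seg 2: down by d10 = -1273/320 → (-127/4, 1273/320)
  seg 3: left by d9 = 9/8 → (-263/8, 1273/320)
  seg 4: left by d1 = 15/4 → (-293/8, 1273/320)
  seg 5: up by d6 = 127/4 → (-293/8, 11433/320)
  seg 6: left by d1 = 15/4 → (-323/8, 11433/320)

d6 = 127/4
d7 = -253/20
d8 = -1273/80
d9 = 9/8
d10 = -1273/320
endpoint = (-323/8, 11433/320)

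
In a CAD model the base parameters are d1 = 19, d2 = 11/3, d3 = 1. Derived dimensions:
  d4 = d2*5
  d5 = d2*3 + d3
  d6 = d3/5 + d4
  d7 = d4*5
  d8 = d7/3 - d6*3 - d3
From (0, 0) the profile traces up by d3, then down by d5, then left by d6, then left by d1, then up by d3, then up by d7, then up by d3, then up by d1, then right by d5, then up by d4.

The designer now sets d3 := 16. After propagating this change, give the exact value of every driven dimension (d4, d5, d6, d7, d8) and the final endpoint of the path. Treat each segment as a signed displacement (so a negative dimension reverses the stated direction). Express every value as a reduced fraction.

Apply edit: d3 := 16
  d4 = d2*5 = 55/3
  d5 = d2*3 + d3 = 27
  d6 = d3/5 + d4 = 323/15
  d7 = d4*5 = 275/3
  d8 = d7/3 - d6*3 - d3 = -2252/45
Walk from origin (0, 0):
  seg 1: up by d3 = 16 → (0, 16)
  seg 2: down by d5 = 27 → (0, -11)
  seg 3: left by d6 = 323/15 → (-323/15, -11)
  seg 4: left by d1 = 19 → (-608/15, -11)
  seg 5: up by d3 = 16 → (-608/15, 5)
  seg 6: up by d7 = 275/3 → (-608/15, 290/3)
  seg 7: up by d3 = 16 → (-608/15, 338/3)
  seg 8: up by d1 = 19 → (-608/15, 395/3)
  seg 9: right by d5 = 27 → (-203/15, 395/3)
  seg 10: up by d4 = 55/3 → (-203/15, 150)

d4 = 55/3
d5 = 27
d6 = 323/15
d7 = 275/3
d8 = -2252/45
endpoint = (-203/15, 150)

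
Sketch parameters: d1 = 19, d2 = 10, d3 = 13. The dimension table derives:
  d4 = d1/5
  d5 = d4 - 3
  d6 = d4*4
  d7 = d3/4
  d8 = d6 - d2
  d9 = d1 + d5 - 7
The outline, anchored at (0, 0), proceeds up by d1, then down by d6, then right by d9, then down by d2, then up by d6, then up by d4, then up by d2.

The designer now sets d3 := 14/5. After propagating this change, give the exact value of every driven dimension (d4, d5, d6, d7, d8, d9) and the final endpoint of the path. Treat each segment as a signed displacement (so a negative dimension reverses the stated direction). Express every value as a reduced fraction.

d4 = 19/5
d5 = 4/5
d6 = 76/5
d7 = 7/10
d8 = 26/5
d9 = 64/5
endpoint = (64/5, 114/5)

Apply edit: d3 := 14/5
  d4 = d1/5 = 19/5
  d5 = d4 - 3 = 4/5
  d6 = d4*4 = 76/5
  d7 = d3/4 = 7/10
  d8 = d6 - d2 = 26/5
  d9 = d1 + d5 - 7 = 64/5
Walk from origin (0, 0):
  seg 1: up by d1 = 19 → (0, 19)
  seg 2: down by d6 = 76/5 → (0, 19/5)
  seg 3: right by d9 = 64/5 → (64/5, 19/5)
  seg 4: down by d2 = 10 → (64/5, -31/5)
  seg 5: up by d6 = 76/5 → (64/5, 9)
  seg 6: up by d4 = 19/5 → (64/5, 64/5)
  seg 7: up by d2 = 10 → (64/5, 114/5)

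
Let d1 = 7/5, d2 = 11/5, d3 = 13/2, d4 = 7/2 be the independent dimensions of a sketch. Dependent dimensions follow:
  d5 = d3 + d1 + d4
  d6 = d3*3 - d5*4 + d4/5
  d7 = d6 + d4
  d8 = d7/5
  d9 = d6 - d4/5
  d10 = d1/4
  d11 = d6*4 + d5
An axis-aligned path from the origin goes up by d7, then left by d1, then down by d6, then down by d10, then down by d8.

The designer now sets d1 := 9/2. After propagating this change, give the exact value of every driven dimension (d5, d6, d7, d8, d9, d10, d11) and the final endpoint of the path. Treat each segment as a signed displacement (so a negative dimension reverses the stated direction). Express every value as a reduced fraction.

Apply edit: d1 := 9/2
  d5 = d3 + d1 + d4 = 29/2
  d6 = d3*3 - d5*4 + d4/5 = -189/5
  d7 = d6 + d4 = -343/10
  d8 = d7/5 = -343/50
  d9 = d6 - d4/5 = -77/2
  d10 = d1/4 = 9/8
  d11 = d6*4 + d5 = -1367/10
Walk from origin (0, 0):
  seg 1: up by d7 = -343/10 → (0, -343/10)
  seg 2: left by d1 = 9/2 → (-9/2, -343/10)
  seg 3: down by d6 = -189/5 → (-9/2, 7/2)
  seg 4: down by d10 = 9/8 → (-9/2, 19/8)
  seg 5: down by d8 = -343/50 → (-9/2, 1847/200)

d5 = 29/2
d6 = -189/5
d7 = -343/10
d8 = -343/50
d9 = -77/2
d10 = 9/8
d11 = -1367/10
endpoint = (-9/2, 1847/200)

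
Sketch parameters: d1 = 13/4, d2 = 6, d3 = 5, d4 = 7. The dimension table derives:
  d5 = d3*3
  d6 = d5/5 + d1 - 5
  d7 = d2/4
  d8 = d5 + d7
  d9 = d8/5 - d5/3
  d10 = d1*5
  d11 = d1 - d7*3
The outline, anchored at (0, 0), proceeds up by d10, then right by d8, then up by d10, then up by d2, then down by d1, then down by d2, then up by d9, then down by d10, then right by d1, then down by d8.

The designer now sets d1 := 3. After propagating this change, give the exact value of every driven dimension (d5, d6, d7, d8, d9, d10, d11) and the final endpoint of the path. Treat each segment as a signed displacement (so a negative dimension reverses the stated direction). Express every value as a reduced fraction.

d5 = 15
d6 = 1
d7 = 3/2
d8 = 33/2
d9 = -17/10
d10 = 15
d11 = -3/2
endpoint = (39/2, -31/5)

Apply edit: d1 := 3
  d5 = d3*3 = 15
  d6 = d5/5 + d1 - 5 = 1
  d7 = d2/4 = 3/2
  d8 = d5 + d7 = 33/2
  d9 = d8/5 - d5/3 = -17/10
  d10 = d1*5 = 15
  d11 = d1 - d7*3 = -3/2
Walk from origin (0, 0):
  seg 1: up by d10 = 15 → (0, 15)
  seg 2: right by d8 = 33/2 → (33/2, 15)
  seg 3: up by d10 = 15 → (33/2, 30)
  seg 4: up by d2 = 6 → (33/2, 36)
  seg 5: down by d1 = 3 → (33/2, 33)
  seg 6: down by d2 = 6 → (33/2, 27)
  seg 7: up by d9 = -17/10 → (33/2, 253/10)
  seg 8: down by d10 = 15 → (33/2, 103/10)
  seg 9: right by d1 = 3 → (39/2, 103/10)
  seg 10: down by d8 = 33/2 → (39/2, -31/5)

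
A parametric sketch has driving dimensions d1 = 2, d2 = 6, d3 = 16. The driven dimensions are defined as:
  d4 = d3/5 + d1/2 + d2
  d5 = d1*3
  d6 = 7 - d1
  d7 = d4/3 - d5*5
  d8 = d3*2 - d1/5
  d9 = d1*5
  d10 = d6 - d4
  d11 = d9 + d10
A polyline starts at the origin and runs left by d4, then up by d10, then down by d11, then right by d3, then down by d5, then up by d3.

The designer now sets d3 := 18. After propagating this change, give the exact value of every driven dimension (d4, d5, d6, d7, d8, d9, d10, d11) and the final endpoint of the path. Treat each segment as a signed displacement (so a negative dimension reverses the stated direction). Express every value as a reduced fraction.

Apply edit: d3 := 18
  d4 = d3/5 + d1/2 + d2 = 53/5
  d5 = d1*3 = 6
  d6 = 7 - d1 = 5
  d7 = d4/3 - d5*5 = -397/15
  d8 = d3*2 - d1/5 = 178/5
  d9 = d1*5 = 10
  d10 = d6 - d4 = -28/5
  d11 = d9 + d10 = 22/5
Walk from origin (0, 0):
  seg 1: left by d4 = 53/5 → (-53/5, 0)
  seg 2: up by d10 = -28/5 → (-53/5, -28/5)
  seg 3: down by d11 = 22/5 → (-53/5, -10)
  seg 4: right by d3 = 18 → (37/5, -10)
  seg 5: down by d5 = 6 → (37/5, -16)
  seg 6: up by d3 = 18 → (37/5, 2)

d4 = 53/5
d5 = 6
d6 = 5
d7 = -397/15
d8 = 178/5
d9 = 10
d10 = -28/5
d11 = 22/5
endpoint = (37/5, 2)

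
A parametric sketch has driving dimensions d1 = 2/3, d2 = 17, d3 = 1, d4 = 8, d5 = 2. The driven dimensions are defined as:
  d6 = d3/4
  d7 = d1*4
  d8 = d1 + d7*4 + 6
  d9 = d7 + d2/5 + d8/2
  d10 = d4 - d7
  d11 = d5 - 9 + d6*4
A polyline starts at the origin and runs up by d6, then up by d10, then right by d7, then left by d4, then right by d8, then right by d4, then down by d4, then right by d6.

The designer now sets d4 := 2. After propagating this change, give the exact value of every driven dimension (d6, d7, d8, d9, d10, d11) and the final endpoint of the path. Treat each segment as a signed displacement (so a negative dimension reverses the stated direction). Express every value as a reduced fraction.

Apply edit: d4 := 2
  d6 = d3/4 = 1/4
  d7 = d1*4 = 8/3
  d8 = d1 + d7*4 + 6 = 52/3
  d9 = d7 + d2/5 + d8/2 = 221/15
  d10 = d4 - d7 = -2/3
  d11 = d5 - 9 + d6*4 = -6
Walk from origin (0, 0):
  seg 1: up by d6 = 1/4 → (0, 1/4)
  seg 2: up by d10 = -2/3 → (0, -5/12)
  seg 3: right by d7 = 8/3 → (8/3, -5/12)
  seg 4: left by d4 = 2 → (2/3, -5/12)
  seg 5: right by d8 = 52/3 → (18, -5/12)
  seg 6: right by d4 = 2 → (20, -5/12)
  seg 7: down by d4 = 2 → (20, -29/12)
  seg 8: right by d6 = 1/4 → (81/4, -29/12)

d6 = 1/4
d7 = 8/3
d8 = 52/3
d9 = 221/15
d10 = -2/3
d11 = -6
endpoint = (81/4, -29/12)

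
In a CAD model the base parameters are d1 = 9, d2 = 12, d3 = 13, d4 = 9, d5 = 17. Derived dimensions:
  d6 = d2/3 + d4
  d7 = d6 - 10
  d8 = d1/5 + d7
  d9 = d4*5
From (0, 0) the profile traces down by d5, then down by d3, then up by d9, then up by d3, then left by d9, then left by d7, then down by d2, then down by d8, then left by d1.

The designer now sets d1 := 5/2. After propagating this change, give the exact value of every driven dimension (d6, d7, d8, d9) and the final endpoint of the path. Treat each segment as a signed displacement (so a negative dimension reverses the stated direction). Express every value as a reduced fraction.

d6 = 13
d7 = 3
d8 = 7/2
d9 = 45
endpoint = (-101/2, 25/2)

Apply edit: d1 := 5/2
  d6 = d2/3 + d4 = 13
  d7 = d6 - 10 = 3
  d8 = d1/5 + d7 = 7/2
  d9 = d4*5 = 45
Walk from origin (0, 0):
  seg 1: down by d5 = 17 → (0, -17)
  seg 2: down by d3 = 13 → (0, -30)
  seg 3: up by d9 = 45 → (0, 15)
  seg 4: up by d3 = 13 → (0, 28)
  seg 5: left by d9 = 45 → (-45, 28)
  seg 6: left by d7 = 3 → (-48, 28)
  seg 7: down by d2 = 12 → (-48, 16)
  seg 8: down by d8 = 7/2 → (-48, 25/2)
  seg 9: left by d1 = 5/2 → (-101/2, 25/2)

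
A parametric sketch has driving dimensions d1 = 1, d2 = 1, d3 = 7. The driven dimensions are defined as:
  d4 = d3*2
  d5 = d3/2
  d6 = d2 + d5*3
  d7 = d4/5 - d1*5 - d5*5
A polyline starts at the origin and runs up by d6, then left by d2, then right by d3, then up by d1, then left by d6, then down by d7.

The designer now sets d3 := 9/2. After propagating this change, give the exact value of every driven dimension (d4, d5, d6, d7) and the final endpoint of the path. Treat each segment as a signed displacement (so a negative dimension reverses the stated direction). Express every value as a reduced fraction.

Apply edit: d3 := 9/2
  d4 = d3*2 = 9
  d5 = d3/2 = 9/4
  d6 = d2 + d5*3 = 31/4
  d7 = d4/5 - d1*5 - d5*5 = -289/20
Walk from origin (0, 0):
  seg 1: up by d6 = 31/4 → (0, 31/4)
  seg 2: left by d2 = 1 → (-1, 31/4)
  seg 3: right by d3 = 9/2 → (7/2, 31/4)
  seg 4: up by d1 = 1 → (7/2, 35/4)
  seg 5: left by d6 = 31/4 → (-17/4, 35/4)
  seg 6: down by d7 = -289/20 → (-17/4, 116/5)

d4 = 9
d5 = 9/4
d6 = 31/4
d7 = -289/20
endpoint = (-17/4, 116/5)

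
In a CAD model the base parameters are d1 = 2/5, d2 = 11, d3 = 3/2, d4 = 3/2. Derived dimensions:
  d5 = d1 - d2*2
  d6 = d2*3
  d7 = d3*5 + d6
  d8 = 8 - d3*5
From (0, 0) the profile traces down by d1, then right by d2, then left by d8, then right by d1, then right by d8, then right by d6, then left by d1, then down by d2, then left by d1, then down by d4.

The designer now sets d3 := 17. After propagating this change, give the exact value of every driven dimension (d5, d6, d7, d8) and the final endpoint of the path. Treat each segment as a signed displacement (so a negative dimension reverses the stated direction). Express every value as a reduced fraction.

d5 = -108/5
d6 = 33
d7 = 118
d8 = -77
endpoint = (218/5, -129/10)

Apply edit: d3 := 17
  d5 = d1 - d2*2 = -108/5
  d6 = d2*3 = 33
  d7 = d3*5 + d6 = 118
  d8 = 8 - d3*5 = -77
Walk from origin (0, 0):
  seg 1: down by d1 = 2/5 → (0, -2/5)
  seg 2: right by d2 = 11 → (11, -2/5)
  seg 3: left by d8 = -77 → (88, -2/5)
  seg 4: right by d1 = 2/5 → (442/5, -2/5)
  seg 5: right by d8 = -77 → (57/5, -2/5)
  seg 6: right by d6 = 33 → (222/5, -2/5)
  seg 7: left by d1 = 2/5 → (44, -2/5)
  seg 8: down by d2 = 11 → (44, -57/5)
  seg 9: left by d1 = 2/5 → (218/5, -57/5)
  seg 10: down by d4 = 3/2 → (218/5, -129/10)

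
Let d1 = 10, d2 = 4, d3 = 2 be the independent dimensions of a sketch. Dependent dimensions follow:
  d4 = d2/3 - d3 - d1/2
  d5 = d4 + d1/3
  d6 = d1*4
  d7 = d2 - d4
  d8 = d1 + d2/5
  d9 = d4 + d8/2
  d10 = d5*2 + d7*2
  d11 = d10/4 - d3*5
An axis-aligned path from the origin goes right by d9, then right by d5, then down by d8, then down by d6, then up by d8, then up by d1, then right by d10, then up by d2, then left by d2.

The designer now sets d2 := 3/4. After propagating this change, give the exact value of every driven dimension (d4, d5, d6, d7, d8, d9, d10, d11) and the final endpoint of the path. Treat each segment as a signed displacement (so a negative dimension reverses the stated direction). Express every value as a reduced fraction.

d4 = -27/4
d5 = -41/12
d6 = 40
d7 = 15/2
d8 = 203/20
d9 = -67/40
d10 = 49/6
d11 = -191/24
endpoint = (93/40, -117/4)

Apply edit: d2 := 3/4
  d4 = d2/3 - d3 - d1/2 = -27/4
  d5 = d4 + d1/3 = -41/12
  d6 = d1*4 = 40
  d7 = d2 - d4 = 15/2
  d8 = d1 + d2/5 = 203/20
  d9 = d4 + d8/2 = -67/40
  d10 = d5*2 + d7*2 = 49/6
  d11 = d10/4 - d3*5 = -191/24
Walk from origin (0, 0):
  seg 1: right by d9 = -67/40 → (-67/40, 0)
  seg 2: right by d5 = -41/12 → (-611/120, 0)
  seg 3: down by d8 = 203/20 → (-611/120, -203/20)
  seg 4: down by d6 = 40 → (-611/120, -1003/20)
  seg 5: up by d8 = 203/20 → (-611/120, -40)
  seg 6: up by d1 = 10 → (-611/120, -30)
  seg 7: right by d10 = 49/6 → (123/40, -30)
  seg 8: up by d2 = 3/4 → (123/40, -117/4)
  seg 9: left by d2 = 3/4 → (93/40, -117/4)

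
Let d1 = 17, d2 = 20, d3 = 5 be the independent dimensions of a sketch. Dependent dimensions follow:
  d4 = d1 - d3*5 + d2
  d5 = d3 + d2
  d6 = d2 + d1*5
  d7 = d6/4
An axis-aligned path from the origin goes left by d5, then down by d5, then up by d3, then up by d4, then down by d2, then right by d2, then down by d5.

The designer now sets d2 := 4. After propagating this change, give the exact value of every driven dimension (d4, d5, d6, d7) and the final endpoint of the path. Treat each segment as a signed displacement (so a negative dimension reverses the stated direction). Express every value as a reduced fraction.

d4 = -4
d5 = 9
d6 = 89
d7 = 89/4
endpoint = (-5, -21)

Apply edit: d2 := 4
  d4 = d1 - d3*5 + d2 = -4
  d5 = d3 + d2 = 9
  d6 = d2 + d1*5 = 89
  d7 = d6/4 = 89/4
Walk from origin (0, 0):
  seg 1: left by d5 = 9 → (-9, 0)
  seg 2: down by d5 = 9 → (-9, -9)
  seg 3: up by d3 = 5 → (-9, -4)
  seg 4: up by d4 = -4 → (-9, -8)
  seg 5: down by d2 = 4 → (-9, -12)
  seg 6: right by d2 = 4 → (-5, -12)
  seg 7: down by d5 = 9 → (-5, -21)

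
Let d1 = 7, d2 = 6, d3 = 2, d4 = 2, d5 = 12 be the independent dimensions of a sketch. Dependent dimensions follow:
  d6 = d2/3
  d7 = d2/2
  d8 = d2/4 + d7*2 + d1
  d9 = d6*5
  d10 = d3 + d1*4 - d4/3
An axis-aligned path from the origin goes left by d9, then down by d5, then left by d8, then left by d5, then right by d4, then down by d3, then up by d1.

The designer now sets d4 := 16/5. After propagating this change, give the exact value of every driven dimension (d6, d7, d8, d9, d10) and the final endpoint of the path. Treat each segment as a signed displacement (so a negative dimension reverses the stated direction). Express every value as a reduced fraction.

Apply edit: d4 := 16/5
  d6 = d2/3 = 2
  d7 = d2/2 = 3
  d8 = d2/4 + d7*2 + d1 = 29/2
  d9 = d6*5 = 10
  d10 = d3 + d1*4 - d4/3 = 434/15
Walk from origin (0, 0):
  seg 1: left by d9 = 10 → (-10, 0)
  seg 2: down by d5 = 12 → (-10, -12)
  seg 3: left by d8 = 29/2 → (-49/2, -12)
  seg 4: left by d5 = 12 → (-73/2, -12)
  seg 5: right by d4 = 16/5 → (-333/10, -12)
  seg 6: down by d3 = 2 → (-333/10, -14)
  seg 7: up by d1 = 7 → (-333/10, -7)

d6 = 2
d7 = 3
d8 = 29/2
d9 = 10
d10 = 434/15
endpoint = (-333/10, -7)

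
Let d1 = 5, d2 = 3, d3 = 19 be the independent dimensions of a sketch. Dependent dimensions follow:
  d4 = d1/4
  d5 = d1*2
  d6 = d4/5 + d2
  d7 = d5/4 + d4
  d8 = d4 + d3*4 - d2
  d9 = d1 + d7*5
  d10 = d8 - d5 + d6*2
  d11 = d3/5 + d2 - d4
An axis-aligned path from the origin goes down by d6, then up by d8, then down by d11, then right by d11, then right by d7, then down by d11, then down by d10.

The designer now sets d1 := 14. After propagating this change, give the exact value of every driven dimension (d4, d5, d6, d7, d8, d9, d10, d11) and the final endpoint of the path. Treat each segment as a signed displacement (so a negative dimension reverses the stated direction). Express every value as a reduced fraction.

Apply edit: d1 := 14
  d4 = d1/4 = 7/2
  d5 = d1*2 = 28
  d6 = d4/5 + d2 = 37/10
  d7 = d5/4 + d4 = 21/2
  d8 = d4 + d3*4 - d2 = 153/2
  d9 = d1 + d7*5 = 133/2
  d10 = d8 - d5 + d6*2 = 559/10
  d11 = d3/5 + d2 - d4 = 33/10
Walk from origin (0, 0):
  seg 1: down by d6 = 37/10 → (0, -37/10)
  seg 2: up by d8 = 153/2 → (0, 364/5)
  seg 3: down by d11 = 33/10 → (0, 139/2)
  seg 4: right by d11 = 33/10 → (33/10, 139/2)
  seg 5: right by d7 = 21/2 → (69/5, 139/2)
  seg 6: down by d11 = 33/10 → (69/5, 331/5)
  seg 7: down by d10 = 559/10 → (69/5, 103/10)

d4 = 7/2
d5 = 28
d6 = 37/10
d7 = 21/2
d8 = 153/2
d9 = 133/2
d10 = 559/10
d11 = 33/10
endpoint = (69/5, 103/10)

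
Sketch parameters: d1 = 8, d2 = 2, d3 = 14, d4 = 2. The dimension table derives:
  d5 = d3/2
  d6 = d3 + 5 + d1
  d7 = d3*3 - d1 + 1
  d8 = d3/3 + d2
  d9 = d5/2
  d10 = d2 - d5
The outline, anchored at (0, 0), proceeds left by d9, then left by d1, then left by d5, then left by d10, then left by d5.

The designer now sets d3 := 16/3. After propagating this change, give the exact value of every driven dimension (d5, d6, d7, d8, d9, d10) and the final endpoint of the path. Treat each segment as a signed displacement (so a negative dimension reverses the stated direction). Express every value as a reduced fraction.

Apply edit: d3 := 16/3
  d5 = d3/2 = 8/3
  d6 = d3 + 5 + d1 = 55/3
  d7 = d3*3 - d1 + 1 = 9
  d8 = d3/3 + d2 = 34/9
  d9 = d5/2 = 4/3
  d10 = d2 - d5 = -2/3
Walk from origin (0, 0):
  seg 1: left by d9 = 4/3 → (-4/3, 0)
  seg 2: left by d1 = 8 → (-28/3, 0)
  seg 3: left by d5 = 8/3 → (-12, 0)
  seg 4: left by d10 = -2/3 → (-34/3, 0)
  seg 5: left by d5 = 8/3 → (-14, 0)

d5 = 8/3
d6 = 55/3
d7 = 9
d8 = 34/9
d9 = 4/3
d10 = -2/3
endpoint = (-14, 0)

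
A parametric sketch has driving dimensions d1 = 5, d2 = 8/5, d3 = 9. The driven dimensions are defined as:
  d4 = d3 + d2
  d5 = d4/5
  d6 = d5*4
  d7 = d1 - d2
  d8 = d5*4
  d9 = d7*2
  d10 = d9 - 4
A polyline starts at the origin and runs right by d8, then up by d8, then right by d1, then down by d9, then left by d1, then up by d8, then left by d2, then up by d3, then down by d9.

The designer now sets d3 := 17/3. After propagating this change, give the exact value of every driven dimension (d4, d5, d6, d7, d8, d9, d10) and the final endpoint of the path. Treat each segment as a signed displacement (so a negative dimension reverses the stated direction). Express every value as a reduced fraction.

Apply edit: d3 := 17/3
  d4 = d3 + d2 = 109/15
  d5 = d4/5 = 109/75
  d6 = d5*4 = 436/75
  d7 = d1 - d2 = 17/5
  d8 = d5*4 = 436/75
  d9 = d7*2 = 34/5
  d10 = d9 - 4 = 14/5
Walk from origin (0, 0):
  seg 1: right by d8 = 436/75 → (436/75, 0)
  seg 2: up by d8 = 436/75 → (436/75, 436/75)
  seg 3: right by d1 = 5 → (811/75, 436/75)
  seg 4: down by d9 = 34/5 → (811/75, -74/75)
  seg 5: left by d1 = 5 → (436/75, -74/75)
  seg 6: up by d8 = 436/75 → (436/75, 362/75)
  seg 7: left by d2 = 8/5 → (316/75, 362/75)
  seg 8: up by d3 = 17/3 → (316/75, 787/75)
  seg 9: down by d9 = 34/5 → (316/75, 277/75)

d4 = 109/15
d5 = 109/75
d6 = 436/75
d7 = 17/5
d8 = 436/75
d9 = 34/5
d10 = 14/5
endpoint = (316/75, 277/75)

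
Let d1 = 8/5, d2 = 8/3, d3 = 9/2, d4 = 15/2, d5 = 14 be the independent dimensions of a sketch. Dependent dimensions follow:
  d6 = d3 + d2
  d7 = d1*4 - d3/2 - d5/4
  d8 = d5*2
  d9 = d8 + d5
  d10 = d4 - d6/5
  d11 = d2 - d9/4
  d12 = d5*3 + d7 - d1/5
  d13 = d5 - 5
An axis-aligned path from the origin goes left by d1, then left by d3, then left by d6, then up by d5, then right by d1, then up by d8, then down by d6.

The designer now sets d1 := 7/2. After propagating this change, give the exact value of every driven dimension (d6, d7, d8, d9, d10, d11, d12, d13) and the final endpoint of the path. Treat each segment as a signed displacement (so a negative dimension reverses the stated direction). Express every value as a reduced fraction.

Apply edit: d1 := 7/2
  d6 = d3 + d2 = 43/6
  d7 = d1*4 - d3/2 - d5/4 = 33/4
  d8 = d5*2 = 28
  d9 = d8 + d5 = 42
  d10 = d4 - d6/5 = 91/15
  d11 = d2 - d9/4 = -47/6
  d12 = d5*3 + d7 - d1/5 = 991/20
  d13 = d5 - 5 = 9
Walk from origin (0, 0):
  seg 1: left by d1 = 7/2 → (-7/2, 0)
  seg 2: left by d3 = 9/2 → (-8, 0)
  seg 3: left by d6 = 43/6 → (-91/6, 0)
  seg 4: up by d5 = 14 → (-91/6, 14)
  seg 5: right by d1 = 7/2 → (-35/3, 14)
  seg 6: up by d8 = 28 → (-35/3, 42)
  seg 7: down by d6 = 43/6 → (-35/3, 209/6)

d6 = 43/6
d7 = 33/4
d8 = 28
d9 = 42
d10 = 91/15
d11 = -47/6
d12 = 991/20
d13 = 9
endpoint = (-35/3, 209/6)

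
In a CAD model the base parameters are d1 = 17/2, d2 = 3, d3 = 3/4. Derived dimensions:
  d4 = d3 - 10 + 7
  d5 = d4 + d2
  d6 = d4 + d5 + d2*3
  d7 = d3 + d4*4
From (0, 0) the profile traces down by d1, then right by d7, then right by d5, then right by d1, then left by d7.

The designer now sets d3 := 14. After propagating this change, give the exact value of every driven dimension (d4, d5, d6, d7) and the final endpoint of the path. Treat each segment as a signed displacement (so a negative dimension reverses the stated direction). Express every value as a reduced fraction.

Apply edit: d3 := 14
  d4 = d3 - 10 + 7 = 11
  d5 = d4 + d2 = 14
  d6 = d4 + d5 + d2*3 = 34
  d7 = d3 + d4*4 = 58
Walk from origin (0, 0):
  seg 1: down by d1 = 17/2 → (0, -17/2)
  seg 2: right by d7 = 58 → (58, -17/2)
  seg 3: right by d5 = 14 → (72, -17/2)
  seg 4: right by d1 = 17/2 → (161/2, -17/2)
  seg 5: left by d7 = 58 → (45/2, -17/2)

d4 = 11
d5 = 14
d6 = 34
d7 = 58
endpoint = (45/2, -17/2)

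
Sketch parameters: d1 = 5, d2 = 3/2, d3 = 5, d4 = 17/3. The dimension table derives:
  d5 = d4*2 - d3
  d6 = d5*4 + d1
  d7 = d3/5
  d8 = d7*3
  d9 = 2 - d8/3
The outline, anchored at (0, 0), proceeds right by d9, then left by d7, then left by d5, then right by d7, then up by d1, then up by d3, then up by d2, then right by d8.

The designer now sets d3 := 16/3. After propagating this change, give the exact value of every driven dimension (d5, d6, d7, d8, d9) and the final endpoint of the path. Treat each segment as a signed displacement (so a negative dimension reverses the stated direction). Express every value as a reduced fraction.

Apply edit: d3 := 16/3
  d5 = d4*2 - d3 = 6
  d6 = d5*4 + d1 = 29
  d7 = d3/5 = 16/15
  d8 = d7*3 = 16/5
  d9 = 2 - d8/3 = 14/15
Walk from origin (0, 0):
  seg 1: right by d9 = 14/15 → (14/15, 0)
  seg 2: left by d7 = 16/15 → (-2/15, 0)
  seg 3: left by d5 = 6 → (-92/15, 0)
  seg 4: right by d7 = 16/15 → (-76/15, 0)
  seg 5: up by d1 = 5 → (-76/15, 5)
  seg 6: up by d3 = 16/3 → (-76/15, 31/3)
  seg 7: up by d2 = 3/2 → (-76/15, 71/6)
  seg 8: right by d8 = 16/5 → (-28/15, 71/6)

d5 = 6
d6 = 29
d7 = 16/15
d8 = 16/5
d9 = 14/15
endpoint = (-28/15, 71/6)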